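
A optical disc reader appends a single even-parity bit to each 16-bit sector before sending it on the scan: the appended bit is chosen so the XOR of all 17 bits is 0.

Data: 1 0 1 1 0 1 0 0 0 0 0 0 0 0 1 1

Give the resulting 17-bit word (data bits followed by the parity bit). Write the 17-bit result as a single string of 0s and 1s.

10110100000000110

XOR of the 16 data bits: 1⊕0⊕1⊕1⊕0⊕1⊕0⊕0⊕0⊕0⊕0⊕0⊕0⊕0⊕1⊕1 = 0
Parity bit = 0 (so all 17 bits XOR to 0).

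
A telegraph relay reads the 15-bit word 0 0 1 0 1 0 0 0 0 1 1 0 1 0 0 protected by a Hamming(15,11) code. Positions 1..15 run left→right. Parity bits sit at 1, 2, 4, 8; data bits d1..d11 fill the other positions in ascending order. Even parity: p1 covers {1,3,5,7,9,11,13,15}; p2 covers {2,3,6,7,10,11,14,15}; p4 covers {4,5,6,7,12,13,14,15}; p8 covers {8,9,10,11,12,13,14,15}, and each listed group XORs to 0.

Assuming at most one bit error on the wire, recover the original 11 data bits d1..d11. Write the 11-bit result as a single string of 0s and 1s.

s1 (pos 1,3,5,7,9,11,13,15): 0⊕1⊕1⊕0⊕0⊕1⊕1⊕0 = 0
s2 (pos 2,3,6,7,10,11,14,15): 0⊕1⊕0⊕0⊕1⊕1⊕0⊕0 = 1
s4 (pos 4,5,6,7,12,13,14,15): 0⊕1⊕0⊕0⊕0⊕1⊕0⊕0 = 0
s8 (pos 8,9,10,11,12,13,14,15): 0⊕0⊕1⊕1⊕0⊕1⊕0⊕0 = 1
Syndrome s8…s1 = 1010 → error at position 10.
Flip position 10: 001010000110100 → 001010000010100
Read data bits from positions 3,5,6,7,9,10,11,12,13,14,15: 11000010100

11000010100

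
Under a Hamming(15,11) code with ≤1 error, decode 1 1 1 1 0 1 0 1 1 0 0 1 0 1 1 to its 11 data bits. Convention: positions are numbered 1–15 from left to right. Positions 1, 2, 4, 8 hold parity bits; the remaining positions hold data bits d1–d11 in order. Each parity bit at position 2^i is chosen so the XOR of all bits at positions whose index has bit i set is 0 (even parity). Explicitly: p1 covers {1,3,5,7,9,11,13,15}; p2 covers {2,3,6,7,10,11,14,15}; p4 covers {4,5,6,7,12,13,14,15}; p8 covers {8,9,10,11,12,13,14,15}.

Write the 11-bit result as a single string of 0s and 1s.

s1 (pos 1,3,5,7,9,11,13,15): 1⊕1⊕0⊕0⊕1⊕0⊕0⊕1 = 0
s2 (pos 2,3,6,7,10,11,14,15): 1⊕1⊕1⊕0⊕0⊕0⊕1⊕1 = 1
s4 (pos 4,5,6,7,12,13,14,15): 1⊕0⊕1⊕0⊕1⊕0⊕1⊕1 = 1
s8 (pos 8,9,10,11,12,13,14,15): 1⊕1⊕0⊕0⊕1⊕0⊕1⊕1 = 1
Syndrome s8…s1 = 1110 → error at position 14.
Flip position 14: 111101011001011 → 111101011001001
Read data bits from positions 3,5,6,7,9,10,11,12,13,14,15: 10101001001

10101001001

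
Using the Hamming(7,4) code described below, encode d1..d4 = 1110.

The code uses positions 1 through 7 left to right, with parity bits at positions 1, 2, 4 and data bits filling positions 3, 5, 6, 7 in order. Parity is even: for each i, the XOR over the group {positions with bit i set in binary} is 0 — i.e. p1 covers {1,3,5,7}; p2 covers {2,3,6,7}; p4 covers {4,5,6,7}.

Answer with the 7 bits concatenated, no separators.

Place data at non-parity positions: p1 p2 1 p4 1 1 0
p1 (pos 1,3,5,7): XOR of data positions = 1⊕1⊕0 = 0
p2 (pos 2,3,6,7): XOR of data positions = 1⊕1⊕0 = 0
p4 (pos 4,5,6,7): XOR of data positions = 1⊕1⊕0 = 0
Codeword: 0010110

0010110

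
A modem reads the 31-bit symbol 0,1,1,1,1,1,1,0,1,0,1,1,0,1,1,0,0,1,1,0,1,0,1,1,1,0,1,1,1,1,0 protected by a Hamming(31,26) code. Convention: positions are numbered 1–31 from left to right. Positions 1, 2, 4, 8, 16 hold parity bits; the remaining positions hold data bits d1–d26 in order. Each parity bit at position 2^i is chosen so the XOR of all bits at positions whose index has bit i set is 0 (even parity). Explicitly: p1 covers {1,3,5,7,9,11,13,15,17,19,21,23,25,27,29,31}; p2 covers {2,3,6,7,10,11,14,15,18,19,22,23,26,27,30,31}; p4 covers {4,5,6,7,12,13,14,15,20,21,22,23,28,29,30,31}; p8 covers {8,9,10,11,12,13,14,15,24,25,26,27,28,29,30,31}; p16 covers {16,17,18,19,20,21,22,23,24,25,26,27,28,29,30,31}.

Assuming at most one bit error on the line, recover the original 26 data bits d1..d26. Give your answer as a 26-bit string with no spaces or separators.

s1 (pos 1,3,5,7,9,11,13,15,17,19,21,23,25,27,29,31): 0⊕1⊕1⊕1⊕1⊕1⊕0⊕1⊕0⊕1⊕1⊕1⊕1⊕1⊕1⊕0 = 0
s2 (pos 2,3,6,7,10,11,14,15,18,19,22,23,26,27,30,31): 1⊕1⊕1⊕1⊕0⊕1⊕1⊕1⊕1⊕1⊕0⊕1⊕0⊕1⊕1⊕0 = 0
s4 (pos 4,5,6,7,12,13,14,15,20,21,22,23,28,29,30,31): 1⊕1⊕1⊕1⊕1⊕0⊕1⊕1⊕0⊕1⊕0⊕1⊕1⊕1⊕1⊕0 = 0
s8 (pos 8,9,10,11,12,13,14,15,24,25,26,27,28,29,30,31): 0⊕1⊕0⊕1⊕1⊕0⊕1⊕1⊕1⊕1⊕0⊕1⊕1⊕1⊕1⊕0 = 1
s16 (pos 16,17,18,19,20,21,22,23,24,25,26,27,28,29,30,31): 0⊕0⊕1⊕1⊕0⊕1⊕0⊕1⊕1⊕1⊕0⊕1⊕1⊕1⊕1⊕0 = 0
Syndrome s16…s1 = 01000 → error at position 8.
Flip position 8: 0111111010110110011010111011110 → 0111111110110110011010111011110
Read data bits from positions 3,5,6,7,9,10,11,12,13,14,15,17,18,19,20,21,22,23,24,25,26,27,28,29,30,31: 11111011011011010111011110

11111011011011010111011110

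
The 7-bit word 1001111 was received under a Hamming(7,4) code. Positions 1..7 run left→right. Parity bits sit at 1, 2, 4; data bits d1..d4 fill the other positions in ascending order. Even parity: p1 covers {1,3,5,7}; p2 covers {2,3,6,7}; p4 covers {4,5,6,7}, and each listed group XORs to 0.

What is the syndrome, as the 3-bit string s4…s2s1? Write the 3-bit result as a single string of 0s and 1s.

001

s1 (pos 1,3,5,7): 1⊕0⊕1⊕1 = 1
s2 (pos 2,3,6,7): 0⊕0⊕1⊕1 = 0
s4 (pos 4,5,6,7): 1⊕1⊕1⊕1 = 0
Syndrome s4…s1 = 001 → error at position 1.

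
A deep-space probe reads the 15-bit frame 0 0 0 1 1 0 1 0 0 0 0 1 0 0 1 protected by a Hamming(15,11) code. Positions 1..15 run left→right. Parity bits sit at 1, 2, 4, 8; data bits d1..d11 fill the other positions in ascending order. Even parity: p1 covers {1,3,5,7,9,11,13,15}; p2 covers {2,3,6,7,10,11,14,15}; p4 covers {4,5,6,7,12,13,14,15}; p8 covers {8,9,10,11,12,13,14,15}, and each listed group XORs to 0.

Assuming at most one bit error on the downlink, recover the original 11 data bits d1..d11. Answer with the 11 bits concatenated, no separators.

s1 (pos 1,3,5,7,9,11,13,15): 0⊕0⊕1⊕1⊕0⊕0⊕0⊕1 = 1
s2 (pos 2,3,6,7,10,11,14,15): 0⊕0⊕0⊕1⊕0⊕0⊕0⊕1 = 0
s4 (pos 4,5,6,7,12,13,14,15): 1⊕1⊕0⊕1⊕1⊕0⊕0⊕1 = 1
s8 (pos 8,9,10,11,12,13,14,15): 0⊕0⊕0⊕0⊕1⊕0⊕0⊕1 = 0
Syndrome s8…s1 = 0101 → error at position 5.
Flip position 5: 000110100001001 → 000100100001001
Read data bits from positions 3,5,6,7,9,10,11,12,13,14,15: 00010001001

00010001001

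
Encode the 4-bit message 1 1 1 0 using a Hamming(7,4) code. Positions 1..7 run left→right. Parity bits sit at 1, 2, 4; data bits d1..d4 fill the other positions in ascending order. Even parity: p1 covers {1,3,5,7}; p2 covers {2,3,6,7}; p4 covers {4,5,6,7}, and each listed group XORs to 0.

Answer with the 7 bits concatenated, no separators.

Place data at non-parity positions: p1 p2 1 p4 1 1 0
p1 (pos 1,3,5,7): XOR of data positions = 1⊕1⊕0 = 0
p2 (pos 2,3,6,7): XOR of data positions = 1⊕1⊕0 = 0
p4 (pos 4,5,6,7): XOR of data positions = 1⊕1⊕0 = 0
Codeword: 0010110

0010110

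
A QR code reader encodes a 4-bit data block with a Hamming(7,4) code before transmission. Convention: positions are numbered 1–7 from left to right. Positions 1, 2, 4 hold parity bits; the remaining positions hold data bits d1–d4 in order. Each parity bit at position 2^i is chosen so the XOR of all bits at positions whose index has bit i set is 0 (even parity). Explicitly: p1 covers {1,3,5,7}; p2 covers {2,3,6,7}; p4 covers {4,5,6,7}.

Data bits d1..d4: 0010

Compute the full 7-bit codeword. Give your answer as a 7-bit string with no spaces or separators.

0101010

Place data at non-parity positions: p1 p2 0 p4 0 1 0
p1 (pos 1,3,5,7): XOR of data positions = 0⊕0⊕0 = 0
p2 (pos 2,3,6,7): XOR of data positions = 0⊕1⊕0 = 1
p4 (pos 4,5,6,7): XOR of data positions = 0⊕1⊕0 = 1
Codeword: 0101010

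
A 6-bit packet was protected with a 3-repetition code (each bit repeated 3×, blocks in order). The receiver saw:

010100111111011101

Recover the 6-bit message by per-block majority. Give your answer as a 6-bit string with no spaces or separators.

001111

Block 1 (010): 1 one → 0
Block 2 (100): 1 one → 0
Block 3 (111): 3 ones → 1
Block 4 (111): 3 ones → 1
Block 5 (011): 2 ones → 1
Block 6 (101): 2 ones → 1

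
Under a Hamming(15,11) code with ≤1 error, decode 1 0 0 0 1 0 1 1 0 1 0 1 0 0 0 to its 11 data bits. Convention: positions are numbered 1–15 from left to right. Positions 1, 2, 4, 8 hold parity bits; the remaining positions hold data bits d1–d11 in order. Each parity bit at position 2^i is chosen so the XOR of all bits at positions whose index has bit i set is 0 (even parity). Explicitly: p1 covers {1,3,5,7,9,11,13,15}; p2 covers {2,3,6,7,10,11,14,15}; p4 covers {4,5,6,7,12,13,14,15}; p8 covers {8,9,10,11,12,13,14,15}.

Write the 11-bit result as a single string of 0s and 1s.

01010101100

s1 (pos 1,3,5,7,9,11,13,15): 1⊕0⊕1⊕1⊕0⊕0⊕0⊕0 = 1
s2 (pos 2,3,6,7,10,11,14,15): 0⊕0⊕0⊕1⊕1⊕0⊕0⊕0 = 0
s4 (pos 4,5,6,7,12,13,14,15): 0⊕1⊕0⊕1⊕1⊕0⊕0⊕0 = 1
s8 (pos 8,9,10,11,12,13,14,15): 1⊕0⊕1⊕0⊕1⊕0⊕0⊕0 = 1
Syndrome s8…s1 = 1101 → error at position 13.
Flip position 13: 100010110101000 → 100010110101100
Read data bits from positions 3,5,6,7,9,10,11,12,13,14,15: 01010101100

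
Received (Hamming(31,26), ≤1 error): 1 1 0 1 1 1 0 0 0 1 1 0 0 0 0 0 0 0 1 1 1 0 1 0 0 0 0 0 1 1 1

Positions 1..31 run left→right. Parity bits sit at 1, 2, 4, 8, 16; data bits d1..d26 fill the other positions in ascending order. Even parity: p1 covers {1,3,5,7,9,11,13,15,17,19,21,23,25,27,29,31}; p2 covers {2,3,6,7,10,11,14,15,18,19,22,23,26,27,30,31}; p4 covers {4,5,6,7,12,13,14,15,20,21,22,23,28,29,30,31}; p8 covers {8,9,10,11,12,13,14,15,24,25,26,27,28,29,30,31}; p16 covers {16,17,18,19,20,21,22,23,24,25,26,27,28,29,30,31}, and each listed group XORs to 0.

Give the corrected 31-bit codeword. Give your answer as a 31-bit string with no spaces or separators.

s1 (pos 1,3,5,7,9,11,13,15,17,19,21,23,25,27,29,31): 1⊕0⊕1⊕0⊕0⊕1⊕0⊕0⊕0⊕1⊕1⊕1⊕0⊕0⊕1⊕1 = 0
s2 (pos 2,3,6,7,10,11,14,15,18,19,22,23,26,27,30,31): 1⊕0⊕1⊕0⊕1⊕1⊕0⊕0⊕0⊕1⊕0⊕1⊕0⊕0⊕1⊕1 = 0
s4 (pos 4,5,6,7,12,13,14,15,20,21,22,23,28,29,30,31): 1⊕1⊕1⊕0⊕0⊕0⊕0⊕0⊕1⊕1⊕0⊕1⊕0⊕1⊕1⊕1 = 1
s8 (pos 8,9,10,11,12,13,14,15,24,25,26,27,28,29,30,31): 0⊕0⊕1⊕1⊕0⊕0⊕0⊕0⊕0⊕0⊕0⊕0⊕0⊕1⊕1⊕1 = 1
s16 (pos 16,17,18,19,20,21,22,23,24,25,26,27,28,29,30,31): 0⊕0⊕0⊕1⊕1⊕1⊕0⊕1⊕0⊕0⊕0⊕0⊕0⊕1⊕1⊕1 = 1
Syndrome s16…s1 = 11100 → error at position 28.
Flip position 28: 1101110001100000001110100000111 → 1101110001100000001110100001111

1101110001100000001110100001111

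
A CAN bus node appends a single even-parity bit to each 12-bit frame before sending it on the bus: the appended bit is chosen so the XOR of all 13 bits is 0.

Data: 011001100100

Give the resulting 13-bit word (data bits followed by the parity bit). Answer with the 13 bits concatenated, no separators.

XOR of the 12 data bits: 0⊕1⊕1⊕0⊕0⊕1⊕1⊕0⊕0⊕1⊕0⊕0 = 1
Parity bit = 1 (so all 13 bits XOR to 0).

0110011001001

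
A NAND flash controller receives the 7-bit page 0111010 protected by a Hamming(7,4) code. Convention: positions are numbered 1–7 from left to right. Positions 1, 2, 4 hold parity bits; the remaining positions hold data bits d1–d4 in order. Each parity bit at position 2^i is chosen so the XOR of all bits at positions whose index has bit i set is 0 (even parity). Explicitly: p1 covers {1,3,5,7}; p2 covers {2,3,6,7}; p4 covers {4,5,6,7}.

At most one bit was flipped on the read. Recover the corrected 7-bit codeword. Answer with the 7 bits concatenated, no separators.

s1 (pos 1,3,5,7): 0⊕1⊕0⊕0 = 1
s2 (pos 2,3,6,7): 1⊕1⊕1⊕0 = 1
s4 (pos 4,5,6,7): 1⊕0⊕1⊕0 = 0
Syndrome s4…s1 = 011 → error at position 3.
Flip position 3: 0111010 → 0101010

0101010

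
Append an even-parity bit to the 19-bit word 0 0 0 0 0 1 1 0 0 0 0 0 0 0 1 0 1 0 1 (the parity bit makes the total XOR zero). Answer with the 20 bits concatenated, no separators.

00000110000000101011

XOR of the 19 data bits: 0⊕0⊕0⊕0⊕0⊕1⊕1⊕0⊕0⊕0⊕0⊕0⊕0⊕0⊕1⊕0⊕1⊕0⊕1 = 1
Parity bit = 1 (so all 20 bits XOR to 0).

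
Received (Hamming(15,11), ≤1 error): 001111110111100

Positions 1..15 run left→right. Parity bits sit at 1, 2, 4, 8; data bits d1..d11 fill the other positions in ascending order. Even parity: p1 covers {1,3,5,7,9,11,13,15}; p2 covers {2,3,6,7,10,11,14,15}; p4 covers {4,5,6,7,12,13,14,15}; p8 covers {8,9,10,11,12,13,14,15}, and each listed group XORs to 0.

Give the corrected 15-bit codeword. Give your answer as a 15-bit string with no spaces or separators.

s1 (pos 1,3,5,7,9,11,13,15): 0⊕1⊕1⊕1⊕0⊕1⊕1⊕0 = 1
s2 (pos 2,3,6,7,10,11,14,15): 0⊕1⊕1⊕1⊕1⊕1⊕0⊕0 = 1
s4 (pos 4,5,6,7,12,13,14,15): 1⊕1⊕1⊕1⊕1⊕1⊕0⊕0 = 0
s8 (pos 8,9,10,11,12,13,14,15): 1⊕0⊕1⊕1⊕1⊕1⊕0⊕0 = 1
Syndrome s8…s1 = 1011 → error at position 11.
Flip position 11: 001111110111100 → 001111110101100

001111110101100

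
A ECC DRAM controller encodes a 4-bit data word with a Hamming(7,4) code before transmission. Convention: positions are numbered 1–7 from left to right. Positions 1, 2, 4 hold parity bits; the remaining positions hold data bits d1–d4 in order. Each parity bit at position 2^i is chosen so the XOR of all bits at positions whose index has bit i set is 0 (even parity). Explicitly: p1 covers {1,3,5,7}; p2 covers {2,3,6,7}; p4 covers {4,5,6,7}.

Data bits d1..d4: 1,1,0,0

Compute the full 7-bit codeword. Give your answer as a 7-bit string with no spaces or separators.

Place data at non-parity positions: p1 p2 1 p4 1 0 0
p1 (pos 1,3,5,7): XOR of data positions = 1⊕1⊕0 = 0
p2 (pos 2,3,6,7): XOR of data positions = 1⊕0⊕0 = 1
p4 (pos 4,5,6,7): XOR of data positions = 1⊕0⊕0 = 1
Codeword: 0111100

0111100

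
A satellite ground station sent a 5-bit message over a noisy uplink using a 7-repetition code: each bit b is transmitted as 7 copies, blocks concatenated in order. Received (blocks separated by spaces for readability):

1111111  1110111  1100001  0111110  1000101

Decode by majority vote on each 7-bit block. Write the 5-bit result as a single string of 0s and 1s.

Block 1 (1111111): 7 ones → 1
Block 2 (1110111): 6 ones → 1
Block 3 (1100001): 3 ones → 0
Block 4 (0111110): 5 ones → 1
Block 5 (1000101): 3 ones → 0

11010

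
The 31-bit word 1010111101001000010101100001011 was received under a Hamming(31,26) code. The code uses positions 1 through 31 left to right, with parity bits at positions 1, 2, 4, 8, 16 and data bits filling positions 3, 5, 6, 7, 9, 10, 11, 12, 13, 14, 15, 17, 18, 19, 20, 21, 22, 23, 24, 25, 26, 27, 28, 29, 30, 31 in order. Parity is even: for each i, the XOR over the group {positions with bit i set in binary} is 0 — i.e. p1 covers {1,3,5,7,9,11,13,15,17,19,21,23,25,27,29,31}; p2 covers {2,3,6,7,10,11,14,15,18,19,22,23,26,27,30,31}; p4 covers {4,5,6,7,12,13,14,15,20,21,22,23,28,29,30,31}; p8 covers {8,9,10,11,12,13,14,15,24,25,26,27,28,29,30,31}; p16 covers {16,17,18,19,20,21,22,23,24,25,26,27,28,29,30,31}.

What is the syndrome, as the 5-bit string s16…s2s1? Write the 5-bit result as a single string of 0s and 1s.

10011

s1 (pos 1,3,5,7,9,11,13,15,17,19,21,23,25,27,29,31): 1⊕1⊕1⊕1⊕0⊕0⊕1⊕0⊕0⊕0⊕0⊕1⊕0⊕0⊕0⊕1 = 1
s2 (pos 2,3,6,7,10,11,14,15,18,19,22,23,26,27,30,31): 0⊕1⊕1⊕1⊕1⊕0⊕0⊕0⊕1⊕0⊕1⊕1⊕0⊕0⊕1⊕1 = 1
s4 (pos 4,5,6,7,12,13,14,15,20,21,22,23,28,29,30,31): 0⊕1⊕1⊕1⊕0⊕1⊕0⊕0⊕1⊕0⊕1⊕1⊕1⊕0⊕1⊕1 = 0
s8 (pos 8,9,10,11,12,13,14,15,24,25,26,27,28,29,30,31): 1⊕0⊕1⊕0⊕0⊕1⊕0⊕0⊕0⊕0⊕0⊕0⊕1⊕0⊕1⊕1 = 0
s16 (pos 16,17,18,19,20,21,22,23,24,25,26,27,28,29,30,31): 0⊕0⊕1⊕0⊕1⊕0⊕1⊕1⊕0⊕0⊕0⊕0⊕1⊕0⊕1⊕1 = 1
Syndrome s16…s1 = 10011 → error at position 19.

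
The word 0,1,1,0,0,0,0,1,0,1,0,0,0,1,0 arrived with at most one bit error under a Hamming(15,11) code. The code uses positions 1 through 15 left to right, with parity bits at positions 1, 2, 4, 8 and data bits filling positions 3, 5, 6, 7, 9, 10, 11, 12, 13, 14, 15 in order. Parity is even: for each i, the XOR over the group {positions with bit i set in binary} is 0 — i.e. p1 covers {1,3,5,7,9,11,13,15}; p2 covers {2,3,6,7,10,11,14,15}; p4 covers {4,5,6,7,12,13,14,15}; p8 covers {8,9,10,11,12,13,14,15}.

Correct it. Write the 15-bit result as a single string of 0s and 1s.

011000010100110

s1 (pos 1,3,5,7,9,11,13,15): 0⊕1⊕0⊕0⊕0⊕0⊕0⊕0 = 1
s2 (pos 2,3,6,7,10,11,14,15): 1⊕1⊕0⊕0⊕1⊕0⊕1⊕0 = 0
s4 (pos 4,5,6,7,12,13,14,15): 0⊕0⊕0⊕0⊕0⊕0⊕1⊕0 = 1
s8 (pos 8,9,10,11,12,13,14,15): 1⊕0⊕1⊕0⊕0⊕0⊕1⊕0 = 1
Syndrome s8…s1 = 1101 → error at position 13.
Flip position 13: 011000010100010 → 011000010100110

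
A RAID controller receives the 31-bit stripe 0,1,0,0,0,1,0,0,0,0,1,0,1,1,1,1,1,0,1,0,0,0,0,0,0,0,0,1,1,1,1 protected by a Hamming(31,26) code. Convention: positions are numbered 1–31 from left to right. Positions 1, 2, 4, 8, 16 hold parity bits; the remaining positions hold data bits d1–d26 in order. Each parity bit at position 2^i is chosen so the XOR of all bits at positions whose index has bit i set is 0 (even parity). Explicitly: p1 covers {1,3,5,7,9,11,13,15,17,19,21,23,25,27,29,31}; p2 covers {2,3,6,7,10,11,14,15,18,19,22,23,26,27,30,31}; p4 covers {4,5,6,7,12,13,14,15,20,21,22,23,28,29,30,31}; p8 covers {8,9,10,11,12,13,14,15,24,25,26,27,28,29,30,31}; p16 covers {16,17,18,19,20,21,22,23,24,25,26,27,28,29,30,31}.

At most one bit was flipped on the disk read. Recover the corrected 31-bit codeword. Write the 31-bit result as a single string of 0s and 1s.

s1 (pos 1,3,5,7,9,11,13,15,17,19,21,23,25,27,29,31): 0⊕0⊕0⊕0⊕0⊕1⊕1⊕1⊕1⊕1⊕0⊕0⊕0⊕0⊕1⊕1 = 1
s2 (pos 2,3,6,7,10,11,14,15,18,19,22,23,26,27,30,31): 1⊕0⊕1⊕0⊕0⊕1⊕1⊕1⊕0⊕1⊕0⊕0⊕0⊕0⊕1⊕1 = 0
s4 (pos 4,5,6,7,12,13,14,15,20,21,22,23,28,29,30,31): 0⊕0⊕1⊕0⊕0⊕1⊕1⊕1⊕0⊕0⊕0⊕0⊕1⊕1⊕1⊕1 = 0
s8 (pos 8,9,10,11,12,13,14,15,24,25,26,27,28,29,30,31): 0⊕0⊕0⊕1⊕0⊕1⊕1⊕1⊕0⊕0⊕0⊕0⊕1⊕1⊕1⊕1 = 0
s16 (pos 16,17,18,19,20,21,22,23,24,25,26,27,28,29,30,31): 1⊕1⊕0⊕1⊕0⊕0⊕0⊕0⊕0⊕0⊕0⊕0⊕1⊕1⊕1⊕1 = 1
Syndrome s16…s1 = 10001 → error at position 17.
Flip position 17: 0100010000101111101000000001111 → 0100010000101111001000000001111

0100010000101111001000000001111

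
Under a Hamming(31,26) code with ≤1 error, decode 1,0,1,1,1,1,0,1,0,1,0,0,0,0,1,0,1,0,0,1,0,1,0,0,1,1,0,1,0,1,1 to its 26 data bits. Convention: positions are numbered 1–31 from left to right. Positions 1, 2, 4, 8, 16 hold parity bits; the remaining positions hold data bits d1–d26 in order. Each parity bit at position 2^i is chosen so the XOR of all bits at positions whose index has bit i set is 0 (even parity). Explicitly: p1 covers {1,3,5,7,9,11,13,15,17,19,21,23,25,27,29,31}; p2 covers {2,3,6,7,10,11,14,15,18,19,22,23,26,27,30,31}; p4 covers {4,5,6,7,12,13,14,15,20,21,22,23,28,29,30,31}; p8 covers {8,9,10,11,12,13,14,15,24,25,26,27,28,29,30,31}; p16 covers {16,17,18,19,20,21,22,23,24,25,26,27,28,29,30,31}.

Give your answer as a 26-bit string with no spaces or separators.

s1 (pos 1,3,5,7,9,11,13,15,17,19,21,23,25,27,29,31): 1⊕1⊕1⊕0⊕0⊕0⊕0⊕1⊕1⊕0⊕0⊕0⊕1⊕0⊕0⊕1 = 1
s2 (pos 2,3,6,7,10,11,14,15,18,19,22,23,26,27,30,31): 0⊕1⊕1⊕0⊕1⊕0⊕0⊕1⊕0⊕0⊕1⊕0⊕1⊕0⊕1⊕1 = 0
s4 (pos 4,5,6,7,12,13,14,15,20,21,22,23,28,29,30,31): 1⊕1⊕1⊕0⊕0⊕0⊕0⊕1⊕1⊕0⊕1⊕0⊕1⊕0⊕1⊕1 = 1
s8 (pos 8,9,10,11,12,13,14,15,24,25,26,27,28,29,30,31): 1⊕0⊕1⊕0⊕0⊕0⊕0⊕1⊕0⊕1⊕1⊕0⊕1⊕0⊕1⊕1 = 0
s16 (pos 16,17,18,19,20,21,22,23,24,25,26,27,28,29,30,31): 0⊕1⊕0⊕0⊕1⊕0⊕1⊕0⊕0⊕1⊕1⊕0⊕1⊕0⊕1⊕1 = 0
Syndrome s16…s1 = 00101 → error at position 5.
Flip position 5: 1011110101000010100101001101011 → 1011010101000010100101001101011
Read data bits from positions 3,5,6,7,9,10,11,12,13,14,15,17,18,19,20,21,22,23,24,25,26,27,28,29,30,31: 10100100001100101001101011

10100100001100101001101011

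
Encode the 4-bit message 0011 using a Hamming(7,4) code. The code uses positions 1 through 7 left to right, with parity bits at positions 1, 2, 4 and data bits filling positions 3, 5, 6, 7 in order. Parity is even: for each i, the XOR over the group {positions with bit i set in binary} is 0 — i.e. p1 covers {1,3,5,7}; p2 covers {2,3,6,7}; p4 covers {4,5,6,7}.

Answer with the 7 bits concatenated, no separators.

Place data at non-parity positions: p1 p2 0 p4 0 1 1
p1 (pos 1,3,5,7): XOR of data positions = 0⊕0⊕1 = 1
p2 (pos 2,3,6,7): XOR of data positions = 0⊕1⊕1 = 0
p4 (pos 4,5,6,7): XOR of data positions = 0⊕1⊕1 = 0
Codeword: 1000011

1000011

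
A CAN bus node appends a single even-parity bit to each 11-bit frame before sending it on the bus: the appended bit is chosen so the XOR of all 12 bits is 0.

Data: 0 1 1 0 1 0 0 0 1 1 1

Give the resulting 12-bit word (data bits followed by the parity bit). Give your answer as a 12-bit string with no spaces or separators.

XOR of the 11 data bits: 0⊕1⊕1⊕0⊕1⊕0⊕0⊕0⊕1⊕1⊕1 = 0
Parity bit = 0 (so all 12 bits XOR to 0).

011010001110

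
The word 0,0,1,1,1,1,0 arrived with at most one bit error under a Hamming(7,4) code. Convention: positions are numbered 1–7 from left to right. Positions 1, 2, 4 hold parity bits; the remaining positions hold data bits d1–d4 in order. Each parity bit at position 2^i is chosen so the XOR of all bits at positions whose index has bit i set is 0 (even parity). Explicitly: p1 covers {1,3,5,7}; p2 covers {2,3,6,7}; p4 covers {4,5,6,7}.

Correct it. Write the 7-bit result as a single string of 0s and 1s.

s1 (pos 1,3,5,7): 0⊕1⊕1⊕0 = 0
s2 (pos 2,3,6,7): 0⊕1⊕1⊕0 = 0
s4 (pos 4,5,6,7): 1⊕1⊕1⊕0 = 1
Syndrome s4…s1 = 100 → error at position 4.
Flip position 4: 0011110 → 0010110

0010110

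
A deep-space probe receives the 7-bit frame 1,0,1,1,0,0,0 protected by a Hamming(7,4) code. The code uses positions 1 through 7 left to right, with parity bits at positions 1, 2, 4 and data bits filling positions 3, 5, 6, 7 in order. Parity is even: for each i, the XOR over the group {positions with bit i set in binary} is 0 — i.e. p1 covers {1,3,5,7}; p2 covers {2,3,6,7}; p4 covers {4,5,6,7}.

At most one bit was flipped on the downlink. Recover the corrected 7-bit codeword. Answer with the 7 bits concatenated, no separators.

1011010

s1 (pos 1,3,5,7): 1⊕1⊕0⊕0 = 0
s2 (pos 2,3,6,7): 0⊕1⊕0⊕0 = 1
s4 (pos 4,5,6,7): 1⊕0⊕0⊕0 = 1
Syndrome s4…s1 = 110 → error at position 6.
Flip position 6: 1011000 → 1011010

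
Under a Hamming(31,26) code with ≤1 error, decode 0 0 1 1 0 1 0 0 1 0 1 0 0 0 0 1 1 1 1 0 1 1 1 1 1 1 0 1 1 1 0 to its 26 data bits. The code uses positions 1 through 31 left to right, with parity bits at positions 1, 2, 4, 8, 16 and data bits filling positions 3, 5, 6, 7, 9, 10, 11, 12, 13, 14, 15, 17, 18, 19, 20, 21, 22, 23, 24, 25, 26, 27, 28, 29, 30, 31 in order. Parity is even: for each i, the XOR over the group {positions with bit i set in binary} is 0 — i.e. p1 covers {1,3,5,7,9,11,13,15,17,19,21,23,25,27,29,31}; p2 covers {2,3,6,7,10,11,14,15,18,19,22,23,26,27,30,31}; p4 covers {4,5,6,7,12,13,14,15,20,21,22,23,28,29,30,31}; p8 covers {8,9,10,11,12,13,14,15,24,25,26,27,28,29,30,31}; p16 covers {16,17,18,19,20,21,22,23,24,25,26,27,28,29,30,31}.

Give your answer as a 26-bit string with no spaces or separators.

s1 (pos 1,3,5,7,9,11,13,15,17,19,21,23,25,27,29,31): 0⊕1⊕0⊕0⊕1⊕1⊕0⊕0⊕1⊕1⊕1⊕1⊕1⊕0⊕1⊕0 = 1
s2 (pos 2,3,6,7,10,11,14,15,18,19,22,23,26,27,30,31): 0⊕1⊕1⊕0⊕0⊕1⊕0⊕0⊕1⊕1⊕1⊕1⊕1⊕0⊕1⊕0 = 1
s4 (pos 4,5,6,7,12,13,14,15,20,21,22,23,28,29,30,31): 1⊕0⊕1⊕0⊕0⊕0⊕0⊕0⊕0⊕1⊕1⊕1⊕1⊕1⊕1⊕0 = 0
s8 (pos 8,9,10,11,12,13,14,15,24,25,26,27,28,29,30,31): 0⊕1⊕0⊕1⊕0⊕0⊕0⊕0⊕1⊕1⊕1⊕0⊕1⊕1⊕1⊕0 = 0
s16 (pos 16,17,18,19,20,21,22,23,24,25,26,27,28,29,30,31): 1⊕1⊕1⊕1⊕0⊕1⊕1⊕1⊕1⊕1⊕1⊕0⊕1⊕1⊕1⊕0 = 1
Syndrome s16…s1 = 10011 → error at position 19.
Flip position 19: 0011010010100001111011111101110 → 0011010010100001110011111101110
Read data bits from positions 3,5,6,7,9,10,11,12,13,14,15,17,18,19,20,21,22,23,24,25,26,27,28,29,30,31: 10101010000110011111101110

10101010000110011111101110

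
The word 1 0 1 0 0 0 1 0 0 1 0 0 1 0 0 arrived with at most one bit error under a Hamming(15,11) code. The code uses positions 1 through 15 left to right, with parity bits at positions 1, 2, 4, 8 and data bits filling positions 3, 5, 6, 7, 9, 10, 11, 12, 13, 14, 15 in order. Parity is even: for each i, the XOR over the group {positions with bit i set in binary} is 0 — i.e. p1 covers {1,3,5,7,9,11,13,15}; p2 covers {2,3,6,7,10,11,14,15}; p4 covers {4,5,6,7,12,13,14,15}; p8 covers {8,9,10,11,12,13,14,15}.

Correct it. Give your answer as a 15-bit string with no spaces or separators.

111000100100100

s1 (pos 1,3,5,7,9,11,13,15): 1⊕1⊕0⊕1⊕0⊕0⊕1⊕0 = 0
s2 (pos 2,3,6,7,10,11,14,15): 0⊕1⊕0⊕1⊕1⊕0⊕0⊕0 = 1
s4 (pos 4,5,6,7,12,13,14,15): 0⊕0⊕0⊕1⊕0⊕1⊕0⊕0 = 0
s8 (pos 8,9,10,11,12,13,14,15): 0⊕0⊕1⊕0⊕0⊕1⊕0⊕0 = 0
Syndrome s8…s1 = 0010 → error at position 2.
Flip position 2: 101000100100100 → 111000100100100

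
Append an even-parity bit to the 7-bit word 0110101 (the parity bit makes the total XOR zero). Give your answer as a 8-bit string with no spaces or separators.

01101010

XOR of the 7 data bits: 0⊕1⊕1⊕0⊕1⊕0⊕1 = 0
Parity bit = 0 (so all 8 bits XOR to 0).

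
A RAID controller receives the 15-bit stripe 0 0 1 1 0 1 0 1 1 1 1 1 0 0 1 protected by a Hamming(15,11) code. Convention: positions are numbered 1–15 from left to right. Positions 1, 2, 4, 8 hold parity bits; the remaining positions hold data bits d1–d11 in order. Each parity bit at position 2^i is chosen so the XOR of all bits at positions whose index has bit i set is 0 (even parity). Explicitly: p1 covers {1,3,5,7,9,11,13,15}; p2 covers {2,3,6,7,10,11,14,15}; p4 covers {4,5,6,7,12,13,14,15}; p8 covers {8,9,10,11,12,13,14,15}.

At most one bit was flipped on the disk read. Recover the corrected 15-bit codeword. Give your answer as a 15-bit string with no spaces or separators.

s1 (pos 1,3,5,7,9,11,13,15): 0⊕1⊕0⊕0⊕1⊕1⊕0⊕1 = 0
s2 (pos 2,3,6,7,10,11,14,15): 0⊕1⊕1⊕0⊕1⊕1⊕0⊕1 = 1
s4 (pos 4,5,6,7,12,13,14,15): 1⊕0⊕1⊕0⊕1⊕0⊕0⊕1 = 0
s8 (pos 8,9,10,11,12,13,14,15): 1⊕1⊕1⊕1⊕1⊕0⊕0⊕1 = 0
Syndrome s8…s1 = 0010 → error at position 2.
Flip position 2: 001101011111001 → 011101011111001

011101011111001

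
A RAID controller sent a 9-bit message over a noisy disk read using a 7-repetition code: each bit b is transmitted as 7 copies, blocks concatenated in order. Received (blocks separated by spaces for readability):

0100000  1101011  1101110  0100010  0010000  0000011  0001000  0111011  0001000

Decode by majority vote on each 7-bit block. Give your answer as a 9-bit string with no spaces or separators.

Block 1 (0100000): 1 one → 0
Block 2 (1101011): 5 ones → 1
Block 3 (1101110): 5 ones → 1
Block 4 (0100010): 2 ones → 0
Block 5 (0010000): 1 one → 0
Block 6 (0000011): 2 ones → 0
Block 7 (0001000): 1 one → 0
Block 8 (0111011): 5 ones → 1
Block 9 (0001000): 1 one → 0

011000010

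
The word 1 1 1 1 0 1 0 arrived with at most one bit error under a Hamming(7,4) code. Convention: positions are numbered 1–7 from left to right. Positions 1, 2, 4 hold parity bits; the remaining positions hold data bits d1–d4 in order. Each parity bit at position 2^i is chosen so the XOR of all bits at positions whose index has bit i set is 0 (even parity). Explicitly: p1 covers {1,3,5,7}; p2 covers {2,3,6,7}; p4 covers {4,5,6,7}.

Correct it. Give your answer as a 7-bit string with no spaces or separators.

1011010

s1 (pos 1,3,5,7): 1⊕1⊕0⊕0 = 0
s2 (pos 2,3,6,7): 1⊕1⊕1⊕0 = 1
s4 (pos 4,5,6,7): 1⊕0⊕1⊕0 = 0
Syndrome s4…s1 = 010 → error at position 2.
Flip position 2: 1111010 → 1011010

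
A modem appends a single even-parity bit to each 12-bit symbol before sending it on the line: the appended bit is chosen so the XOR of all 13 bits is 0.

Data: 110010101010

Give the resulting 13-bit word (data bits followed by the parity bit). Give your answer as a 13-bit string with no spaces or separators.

1100101010100

XOR of the 12 data bits: 1⊕1⊕0⊕0⊕1⊕0⊕1⊕0⊕1⊕0⊕1⊕0 = 0
Parity bit = 0 (so all 13 bits XOR to 0).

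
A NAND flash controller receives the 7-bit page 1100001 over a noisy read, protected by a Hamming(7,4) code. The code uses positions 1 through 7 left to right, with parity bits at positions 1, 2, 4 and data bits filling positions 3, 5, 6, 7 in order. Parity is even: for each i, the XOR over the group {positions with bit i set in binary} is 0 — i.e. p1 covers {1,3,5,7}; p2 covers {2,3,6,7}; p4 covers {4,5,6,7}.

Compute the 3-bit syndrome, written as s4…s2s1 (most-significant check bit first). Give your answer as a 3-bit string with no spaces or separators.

100

s1 (pos 1,3,5,7): 1⊕0⊕0⊕1 = 0
s2 (pos 2,3,6,7): 1⊕0⊕0⊕1 = 0
s4 (pos 4,5,6,7): 0⊕0⊕0⊕1 = 1
Syndrome s4…s1 = 100 → error at position 4.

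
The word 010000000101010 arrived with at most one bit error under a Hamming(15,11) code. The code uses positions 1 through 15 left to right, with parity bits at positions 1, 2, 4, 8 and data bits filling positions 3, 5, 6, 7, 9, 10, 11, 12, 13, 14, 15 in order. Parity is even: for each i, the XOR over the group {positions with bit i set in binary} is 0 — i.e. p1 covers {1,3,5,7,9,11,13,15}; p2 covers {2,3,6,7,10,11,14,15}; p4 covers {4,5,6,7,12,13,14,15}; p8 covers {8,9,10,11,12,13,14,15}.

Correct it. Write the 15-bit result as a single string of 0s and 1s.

s1 (pos 1,3,5,7,9,11,13,15): 0⊕0⊕0⊕0⊕0⊕0⊕0⊕0 = 0
s2 (pos 2,3,6,7,10,11,14,15): 1⊕0⊕0⊕0⊕1⊕0⊕1⊕0 = 1
s4 (pos 4,5,6,7,12,13,14,15): 0⊕0⊕0⊕0⊕1⊕0⊕1⊕0 = 0
s8 (pos 8,9,10,11,12,13,14,15): 0⊕0⊕1⊕0⊕1⊕0⊕1⊕0 = 1
Syndrome s8…s1 = 1010 → error at position 10.
Flip position 10: 010000000101010 → 010000000001010

010000000001010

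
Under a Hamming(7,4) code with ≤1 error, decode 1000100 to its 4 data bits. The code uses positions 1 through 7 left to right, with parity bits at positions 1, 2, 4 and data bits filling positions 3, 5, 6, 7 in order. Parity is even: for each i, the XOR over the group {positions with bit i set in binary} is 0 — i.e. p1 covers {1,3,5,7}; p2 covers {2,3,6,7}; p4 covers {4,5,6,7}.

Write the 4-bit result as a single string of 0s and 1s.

0100

s1 (pos 1,3,5,7): 1⊕0⊕1⊕0 = 0
s2 (pos 2,3,6,7): 0⊕0⊕0⊕0 = 0
s4 (pos 4,5,6,7): 0⊕1⊕0⊕0 = 1
Syndrome s4…s1 = 100 → error at position 4.
Flip position 4: 1000100 → 1001100
Read data bits from positions 3,5,6,7: 0100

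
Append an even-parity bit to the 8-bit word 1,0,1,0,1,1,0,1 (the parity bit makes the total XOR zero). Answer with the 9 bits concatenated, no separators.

101011011

XOR of the 8 data bits: 1⊕0⊕1⊕0⊕1⊕1⊕0⊕1 = 1
Parity bit = 1 (so all 9 bits XOR to 0).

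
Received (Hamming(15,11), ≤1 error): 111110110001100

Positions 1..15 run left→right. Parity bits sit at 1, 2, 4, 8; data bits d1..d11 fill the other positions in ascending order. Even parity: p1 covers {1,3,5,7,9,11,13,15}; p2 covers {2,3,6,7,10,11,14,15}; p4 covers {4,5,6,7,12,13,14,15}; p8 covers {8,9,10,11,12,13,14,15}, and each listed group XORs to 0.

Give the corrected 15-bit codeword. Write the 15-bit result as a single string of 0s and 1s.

s1 (pos 1,3,5,7,9,11,13,15): 1⊕1⊕1⊕1⊕0⊕0⊕1⊕0 = 1
s2 (pos 2,3,6,7,10,11,14,15): 1⊕1⊕0⊕1⊕0⊕0⊕0⊕0 = 1
s4 (pos 4,5,6,7,12,13,14,15): 1⊕1⊕0⊕1⊕1⊕1⊕0⊕0 = 1
s8 (pos 8,9,10,11,12,13,14,15): 1⊕0⊕0⊕0⊕1⊕1⊕0⊕0 = 1
Syndrome s8…s1 = 1111 → error at position 15.
Flip position 15: 111110110001100 → 111110110001101

111110110001101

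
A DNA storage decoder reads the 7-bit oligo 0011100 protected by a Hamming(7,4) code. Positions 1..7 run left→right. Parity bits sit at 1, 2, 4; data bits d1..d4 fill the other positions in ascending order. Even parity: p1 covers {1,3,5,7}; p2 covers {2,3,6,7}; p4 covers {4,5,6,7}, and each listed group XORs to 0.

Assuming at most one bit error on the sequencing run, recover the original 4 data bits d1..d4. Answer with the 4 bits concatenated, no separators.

1100

s1 (pos 1,3,5,7): 0⊕1⊕1⊕0 = 0
s2 (pos 2,3,6,7): 0⊕1⊕0⊕0 = 1
s4 (pos 4,5,6,7): 1⊕1⊕0⊕0 = 0
Syndrome s4…s1 = 010 → error at position 2.
Flip position 2: 0011100 → 0111100
Read data bits from positions 3,5,6,7: 1100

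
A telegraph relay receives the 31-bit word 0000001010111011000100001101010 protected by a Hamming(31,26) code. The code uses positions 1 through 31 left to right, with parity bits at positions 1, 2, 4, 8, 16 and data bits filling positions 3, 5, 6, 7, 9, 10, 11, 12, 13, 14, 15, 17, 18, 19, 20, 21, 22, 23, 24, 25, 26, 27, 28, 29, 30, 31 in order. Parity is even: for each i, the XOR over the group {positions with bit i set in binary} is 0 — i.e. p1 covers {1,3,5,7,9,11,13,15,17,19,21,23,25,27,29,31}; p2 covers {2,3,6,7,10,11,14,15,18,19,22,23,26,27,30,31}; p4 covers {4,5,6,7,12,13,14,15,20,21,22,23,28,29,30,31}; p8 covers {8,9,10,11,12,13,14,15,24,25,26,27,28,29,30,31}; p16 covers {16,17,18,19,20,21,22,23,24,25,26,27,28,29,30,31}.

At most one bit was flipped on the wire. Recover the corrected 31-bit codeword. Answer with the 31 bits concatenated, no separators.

s1 (pos 1,3,5,7,9,11,13,15,17,19,21,23,25,27,29,31): 0⊕0⊕0⊕1⊕1⊕1⊕1⊕1⊕0⊕0⊕0⊕0⊕1⊕0⊕0⊕0 = 0
s2 (pos 2,3,6,7,10,11,14,15,18,19,22,23,26,27,30,31): 0⊕0⊕0⊕1⊕0⊕1⊕0⊕1⊕0⊕0⊕0⊕0⊕1⊕0⊕1⊕0 = 1
s4 (pos 4,5,6,7,12,13,14,15,20,21,22,23,28,29,30,31): 0⊕0⊕0⊕1⊕1⊕1⊕0⊕1⊕1⊕0⊕0⊕0⊕1⊕0⊕1⊕0 = 1
s8 (pos 8,9,10,11,12,13,14,15,24,25,26,27,28,29,30,31): 0⊕1⊕0⊕1⊕1⊕1⊕0⊕1⊕0⊕1⊕1⊕0⊕1⊕0⊕1⊕0 = 1
s16 (pos 16,17,18,19,20,21,22,23,24,25,26,27,28,29,30,31): 1⊕0⊕0⊕0⊕1⊕0⊕0⊕0⊕0⊕1⊕1⊕0⊕1⊕0⊕1⊕0 = 0
Syndrome s16…s1 = 01110 → error at position 14.
Flip position 14: 0000001010111011000100001101010 → 0000001010111111000100001101010

0000001010111111000100001101010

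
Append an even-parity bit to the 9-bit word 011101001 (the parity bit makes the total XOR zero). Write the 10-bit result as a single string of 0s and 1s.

0111010011

XOR of the 9 data bits: 0⊕1⊕1⊕1⊕0⊕1⊕0⊕0⊕1 = 1
Parity bit = 1 (so all 10 bits XOR to 0).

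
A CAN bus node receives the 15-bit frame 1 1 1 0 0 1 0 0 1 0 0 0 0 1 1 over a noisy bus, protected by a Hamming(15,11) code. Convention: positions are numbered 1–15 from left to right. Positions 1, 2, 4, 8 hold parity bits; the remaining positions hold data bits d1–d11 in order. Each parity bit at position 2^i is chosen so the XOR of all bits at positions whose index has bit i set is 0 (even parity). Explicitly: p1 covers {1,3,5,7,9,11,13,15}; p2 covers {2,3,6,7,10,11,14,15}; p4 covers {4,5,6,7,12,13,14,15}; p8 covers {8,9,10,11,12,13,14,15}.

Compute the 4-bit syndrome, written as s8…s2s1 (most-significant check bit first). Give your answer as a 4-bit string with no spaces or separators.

1110

s1 (pos 1,3,5,7,9,11,13,15): 1⊕1⊕0⊕0⊕1⊕0⊕0⊕1 = 0
s2 (pos 2,3,6,7,10,11,14,15): 1⊕1⊕1⊕0⊕0⊕0⊕1⊕1 = 1
s4 (pos 4,5,6,7,12,13,14,15): 0⊕0⊕1⊕0⊕0⊕0⊕1⊕1 = 1
s8 (pos 8,9,10,11,12,13,14,15): 0⊕1⊕0⊕0⊕0⊕0⊕1⊕1 = 1
Syndrome s8…s1 = 1110 → error at position 14.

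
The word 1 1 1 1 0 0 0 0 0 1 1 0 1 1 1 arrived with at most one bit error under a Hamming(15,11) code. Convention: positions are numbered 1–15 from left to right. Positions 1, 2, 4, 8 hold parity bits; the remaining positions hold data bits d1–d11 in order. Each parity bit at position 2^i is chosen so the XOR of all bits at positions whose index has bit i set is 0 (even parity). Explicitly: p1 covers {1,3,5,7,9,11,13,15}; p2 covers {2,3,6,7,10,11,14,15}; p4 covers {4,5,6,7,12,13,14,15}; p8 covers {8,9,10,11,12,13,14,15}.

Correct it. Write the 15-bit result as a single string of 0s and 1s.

s1 (pos 1,3,5,7,9,11,13,15): 1⊕1⊕0⊕0⊕0⊕1⊕1⊕1 = 1
s2 (pos 2,3,6,7,10,11,14,15): 1⊕1⊕0⊕0⊕1⊕1⊕1⊕1 = 0
s4 (pos 4,5,6,7,12,13,14,15): 1⊕0⊕0⊕0⊕0⊕1⊕1⊕1 = 0
s8 (pos 8,9,10,11,12,13,14,15): 0⊕0⊕1⊕1⊕0⊕1⊕1⊕1 = 1
Syndrome s8…s1 = 1001 → error at position 9.
Flip position 9: 111100000110111 → 111100001110111

111100001110111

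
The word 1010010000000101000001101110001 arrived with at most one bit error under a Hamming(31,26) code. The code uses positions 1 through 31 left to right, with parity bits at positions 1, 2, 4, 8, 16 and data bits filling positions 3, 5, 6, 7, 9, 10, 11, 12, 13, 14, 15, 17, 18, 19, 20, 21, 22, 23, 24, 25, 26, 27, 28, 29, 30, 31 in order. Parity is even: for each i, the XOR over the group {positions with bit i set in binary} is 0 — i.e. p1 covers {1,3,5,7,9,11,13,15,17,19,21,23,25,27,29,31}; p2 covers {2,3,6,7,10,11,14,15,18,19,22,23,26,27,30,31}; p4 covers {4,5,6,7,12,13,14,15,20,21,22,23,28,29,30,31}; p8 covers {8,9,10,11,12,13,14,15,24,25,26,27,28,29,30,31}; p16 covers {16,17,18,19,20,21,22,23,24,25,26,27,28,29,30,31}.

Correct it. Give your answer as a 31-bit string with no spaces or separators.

1010010000000101000001101111001

s1 (pos 1,3,5,7,9,11,13,15,17,19,21,23,25,27,29,31): 1⊕1⊕0⊕0⊕0⊕0⊕0⊕0⊕0⊕0⊕0⊕1⊕1⊕1⊕0⊕1 = 0
s2 (pos 2,3,6,7,10,11,14,15,18,19,22,23,26,27,30,31): 0⊕1⊕1⊕0⊕0⊕0⊕1⊕0⊕0⊕0⊕1⊕1⊕1⊕1⊕0⊕1 = 0
s4 (pos 4,5,6,7,12,13,14,15,20,21,22,23,28,29,30,31): 0⊕0⊕1⊕0⊕0⊕0⊕1⊕0⊕0⊕0⊕1⊕1⊕0⊕0⊕0⊕1 = 1
s8 (pos 8,9,10,11,12,13,14,15,24,25,26,27,28,29,30,31): 0⊕0⊕0⊕0⊕0⊕0⊕1⊕0⊕0⊕1⊕1⊕1⊕0⊕0⊕0⊕1 = 1
s16 (pos 16,17,18,19,20,21,22,23,24,25,26,27,28,29,30,31): 1⊕0⊕0⊕0⊕0⊕0⊕1⊕1⊕0⊕1⊕1⊕1⊕0⊕0⊕0⊕1 = 1
Syndrome s16…s1 = 11100 → error at position 28.
Flip position 28: 1010010000000101000001101110001 → 1010010000000101000001101111001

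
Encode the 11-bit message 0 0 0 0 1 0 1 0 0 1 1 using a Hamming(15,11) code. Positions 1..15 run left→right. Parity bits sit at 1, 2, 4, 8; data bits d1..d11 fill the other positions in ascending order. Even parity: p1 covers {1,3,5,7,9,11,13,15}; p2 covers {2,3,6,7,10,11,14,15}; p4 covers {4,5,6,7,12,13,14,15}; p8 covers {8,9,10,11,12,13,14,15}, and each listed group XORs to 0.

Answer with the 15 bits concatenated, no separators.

Place data at non-parity positions: p1 p2 0 p4 0 0 0 p8 1 0 1 0 0 1 1
p1 (pos 1,3,5,7,9,11,13,15): XOR of data positions = 0⊕0⊕0⊕1⊕1⊕0⊕1 = 1
p2 (pos 2,3,6,7,10,11,14,15): XOR of data positions = 0⊕0⊕0⊕0⊕1⊕1⊕1 = 1
p4 (pos 4,5,6,7,12,13,14,15): XOR of data positions = 0⊕0⊕0⊕0⊕0⊕1⊕1 = 0
p8 (pos 8,9,10,11,12,13,14,15): XOR of data positions = 1⊕0⊕1⊕0⊕0⊕1⊕1 = 0
Codeword: 110000001010011

110000001010011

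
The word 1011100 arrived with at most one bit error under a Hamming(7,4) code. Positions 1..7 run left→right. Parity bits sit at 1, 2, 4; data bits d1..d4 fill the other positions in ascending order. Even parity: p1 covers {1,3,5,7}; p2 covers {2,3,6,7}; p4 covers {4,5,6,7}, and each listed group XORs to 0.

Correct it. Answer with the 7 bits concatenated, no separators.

1001100

s1 (pos 1,3,5,7): 1⊕1⊕1⊕0 = 1
s2 (pos 2,3,6,7): 0⊕1⊕0⊕0 = 1
s4 (pos 4,5,6,7): 1⊕1⊕0⊕0 = 0
Syndrome s4…s1 = 011 → error at position 3.
Flip position 3: 1011100 → 1001100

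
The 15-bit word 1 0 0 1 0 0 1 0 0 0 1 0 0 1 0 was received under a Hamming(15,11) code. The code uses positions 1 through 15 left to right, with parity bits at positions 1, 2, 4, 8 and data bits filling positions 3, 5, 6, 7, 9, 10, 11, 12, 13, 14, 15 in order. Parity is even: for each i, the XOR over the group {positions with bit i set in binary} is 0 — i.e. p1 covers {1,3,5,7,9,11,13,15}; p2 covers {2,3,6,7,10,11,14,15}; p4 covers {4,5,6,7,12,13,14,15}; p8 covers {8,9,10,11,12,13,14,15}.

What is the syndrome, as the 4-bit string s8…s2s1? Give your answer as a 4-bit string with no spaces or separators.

0111

s1 (pos 1,3,5,7,9,11,13,15): 1⊕0⊕0⊕1⊕0⊕1⊕0⊕0 = 1
s2 (pos 2,3,6,7,10,11,14,15): 0⊕0⊕0⊕1⊕0⊕1⊕1⊕0 = 1
s4 (pos 4,5,6,7,12,13,14,15): 1⊕0⊕0⊕1⊕0⊕0⊕1⊕0 = 1
s8 (pos 8,9,10,11,12,13,14,15): 0⊕0⊕0⊕1⊕0⊕0⊕1⊕0 = 0
Syndrome s8…s1 = 0111 → error at position 7.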